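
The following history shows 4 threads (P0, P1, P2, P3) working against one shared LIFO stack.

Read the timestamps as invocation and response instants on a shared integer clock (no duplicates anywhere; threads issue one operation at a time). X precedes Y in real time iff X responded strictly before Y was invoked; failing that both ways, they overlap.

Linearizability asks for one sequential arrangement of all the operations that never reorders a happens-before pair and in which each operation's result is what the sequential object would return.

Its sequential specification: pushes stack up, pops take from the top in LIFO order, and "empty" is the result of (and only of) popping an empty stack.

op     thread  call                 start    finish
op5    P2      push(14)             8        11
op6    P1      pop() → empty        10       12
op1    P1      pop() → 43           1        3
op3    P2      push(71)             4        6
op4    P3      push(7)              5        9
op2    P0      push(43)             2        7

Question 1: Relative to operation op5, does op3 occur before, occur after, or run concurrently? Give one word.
op3 spans [4,6], op5 spans [8,11]
resp(op3)=6 < inv(op5)=8

before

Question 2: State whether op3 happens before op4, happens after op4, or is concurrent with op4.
op3 spans [4,6], op4 spans [5,9]
the intervals overlap in both directions

concurrent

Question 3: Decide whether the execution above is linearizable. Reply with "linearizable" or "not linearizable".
prefix check: 1..11 passes, 1..12 fails once op6's time-12 response joins
19 orders of the 6 completed LIFO stack ops respect real time; none is legal
for example op1, op2, op3, op4, op5, op6 fails at step 1: op1 pop() → 43 is not legal there
for example op1, op2, op3, op4, op6, op5 fails at step 1: op1 pop() → 43 is not legal there

not linearizable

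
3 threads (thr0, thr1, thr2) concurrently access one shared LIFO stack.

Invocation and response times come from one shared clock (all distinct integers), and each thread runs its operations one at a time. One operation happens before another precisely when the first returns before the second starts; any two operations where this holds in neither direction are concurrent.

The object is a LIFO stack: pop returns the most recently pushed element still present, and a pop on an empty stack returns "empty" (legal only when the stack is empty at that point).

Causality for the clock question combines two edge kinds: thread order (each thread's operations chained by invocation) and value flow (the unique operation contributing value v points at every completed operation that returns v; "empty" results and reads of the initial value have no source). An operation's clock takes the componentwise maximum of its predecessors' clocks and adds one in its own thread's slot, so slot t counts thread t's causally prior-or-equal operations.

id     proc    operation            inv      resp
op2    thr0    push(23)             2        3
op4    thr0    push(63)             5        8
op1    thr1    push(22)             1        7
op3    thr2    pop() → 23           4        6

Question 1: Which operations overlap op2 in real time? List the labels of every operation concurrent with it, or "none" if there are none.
op2 spans [2,3]: anything still running between times 2 and 3 counts as concurrent
op1 [1,7]: concurrent
op3 [4,6]: after
op4 [5,8]: after

op1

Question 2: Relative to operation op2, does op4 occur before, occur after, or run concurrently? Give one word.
op4 spans [5,8], op2 spans [2,3]
resp(op2)=3 < inv(op4)=5

after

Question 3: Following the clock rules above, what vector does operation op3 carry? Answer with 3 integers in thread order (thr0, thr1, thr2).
no predecessors for op1 (invoked 1): thr1 increments from zero → (0, 1, 0)
no predecessors for op2 (invoked 2): thr0 increments from zero → (1, 0, 0)
VC(op3, invoked at 4): max of VC(op2)=(1, 0, 0), then +1 on thread thr2 → (1, 0, 1)
VC(op4, invoked at 5): max of VC(op2)=(1, 0, 0), then +1 on thread thr0 → (2, 0, 0)
target: VC(op3) = (1, 0, 1)

(1, 0, 1)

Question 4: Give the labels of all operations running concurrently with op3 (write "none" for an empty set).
op3 runs from 4 to 6; window-overlapping ops are concurrent
op1 [1,7]: concurrent
op2 [2,3]: before
op4 [5,8]: concurrent

op1, op4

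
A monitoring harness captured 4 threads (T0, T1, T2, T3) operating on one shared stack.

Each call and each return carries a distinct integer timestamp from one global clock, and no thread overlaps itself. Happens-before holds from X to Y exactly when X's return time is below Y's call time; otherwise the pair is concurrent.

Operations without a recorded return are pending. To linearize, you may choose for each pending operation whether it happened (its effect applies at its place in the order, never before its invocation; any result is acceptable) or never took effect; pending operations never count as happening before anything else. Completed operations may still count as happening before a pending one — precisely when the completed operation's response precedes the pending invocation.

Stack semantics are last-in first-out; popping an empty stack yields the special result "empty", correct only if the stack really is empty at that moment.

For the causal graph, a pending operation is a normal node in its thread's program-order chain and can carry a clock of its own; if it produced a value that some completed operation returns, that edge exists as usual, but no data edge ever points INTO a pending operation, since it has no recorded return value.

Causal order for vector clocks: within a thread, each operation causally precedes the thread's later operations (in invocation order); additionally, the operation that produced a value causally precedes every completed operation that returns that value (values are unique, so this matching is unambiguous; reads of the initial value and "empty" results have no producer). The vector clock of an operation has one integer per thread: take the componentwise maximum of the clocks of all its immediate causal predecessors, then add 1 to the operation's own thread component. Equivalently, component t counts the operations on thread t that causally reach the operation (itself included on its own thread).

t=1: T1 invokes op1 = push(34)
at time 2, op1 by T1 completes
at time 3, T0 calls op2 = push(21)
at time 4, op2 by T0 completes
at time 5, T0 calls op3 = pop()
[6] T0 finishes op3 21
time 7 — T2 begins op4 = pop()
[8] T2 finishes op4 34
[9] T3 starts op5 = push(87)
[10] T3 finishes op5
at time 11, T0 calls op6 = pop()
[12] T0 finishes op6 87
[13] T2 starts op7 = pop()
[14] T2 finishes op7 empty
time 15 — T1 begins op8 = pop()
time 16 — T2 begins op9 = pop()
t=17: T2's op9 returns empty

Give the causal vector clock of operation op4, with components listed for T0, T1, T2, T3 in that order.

(0, 1, 1, 0)

invoked at 9, op5 has no predecessors; its own T3 bump gives (0, 0, 0, 1)
invoked at 1, op1 has no predecessors; its own T1 bump gives (0, 1, 0, 0)
invoked at 3, op2 has no predecessors; its own T0 bump gives (1, 0, 0, 0)
op4 (invocation 7): componentwise max over VC(op1)=(0, 1, 0, 0), +1 at T2, giving (0, 1, 1, 0)
op8 (invocation 15): componentwise max over VC(op1)=(0, 1, 0, 0), +1 at T1, giving (0, 2, 0, 0)
op3 (invocation 5): componentwise max over VC(op2)=(1, 0, 0, 0), +1 at T0, giving (2, 0, 0, 0)
op7 (invocation 13): componentwise max over VC(op4)=(0, 1, 1, 0), +1 at T2, giving (0, 1, 2, 0)
op9 (invocation 16): componentwise max over VC(op7)=(0, 1, 2, 0), +1 at T2, giving (0, 1, 3, 0)
op6 (invocation 11): componentwise max over VC(op3)=(2, 0, 0, 0), VC(op5)=(0, 0, 0, 1), +1 at T0, giving (3, 0, 0, 1)
target: VC(op4) = (0, 1, 1, 0)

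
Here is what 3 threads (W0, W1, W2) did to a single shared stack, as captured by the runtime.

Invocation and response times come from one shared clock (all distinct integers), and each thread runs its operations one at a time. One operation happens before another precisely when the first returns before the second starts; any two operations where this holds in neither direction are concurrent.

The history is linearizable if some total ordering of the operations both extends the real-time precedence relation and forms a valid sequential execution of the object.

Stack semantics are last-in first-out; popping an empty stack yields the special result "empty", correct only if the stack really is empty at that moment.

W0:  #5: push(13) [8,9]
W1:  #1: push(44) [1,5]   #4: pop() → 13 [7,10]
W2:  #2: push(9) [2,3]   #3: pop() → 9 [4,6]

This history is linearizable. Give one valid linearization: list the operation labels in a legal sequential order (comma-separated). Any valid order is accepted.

#1, #2, #3, #5, #4

step 1: #1 push(44) — stack <44>
step 2: #2 push(9) — stack <44,9>
step 3: #3 pop() → 9 — stack <44>
step 4: #5 push(13) — stack <44,13>
step 5: #4 pop() → 13 — stack <44>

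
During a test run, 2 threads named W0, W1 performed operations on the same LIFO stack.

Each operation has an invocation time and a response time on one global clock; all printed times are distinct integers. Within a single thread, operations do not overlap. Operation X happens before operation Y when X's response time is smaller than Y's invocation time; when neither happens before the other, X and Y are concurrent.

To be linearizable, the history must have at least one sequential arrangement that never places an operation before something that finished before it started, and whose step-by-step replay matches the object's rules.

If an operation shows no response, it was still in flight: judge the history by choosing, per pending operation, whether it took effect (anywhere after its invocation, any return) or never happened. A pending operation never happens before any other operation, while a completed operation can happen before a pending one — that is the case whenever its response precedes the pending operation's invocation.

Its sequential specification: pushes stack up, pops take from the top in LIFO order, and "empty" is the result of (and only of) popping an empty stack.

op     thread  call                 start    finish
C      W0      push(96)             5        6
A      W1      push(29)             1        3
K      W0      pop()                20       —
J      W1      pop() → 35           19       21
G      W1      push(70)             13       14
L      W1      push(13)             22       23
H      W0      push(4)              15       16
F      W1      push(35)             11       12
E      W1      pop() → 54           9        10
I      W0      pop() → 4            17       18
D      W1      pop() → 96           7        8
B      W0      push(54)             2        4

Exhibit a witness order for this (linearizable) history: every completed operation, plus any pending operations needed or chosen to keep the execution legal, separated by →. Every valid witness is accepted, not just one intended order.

step 1: A push(29) — stack <29>
step 2: B push(54) — stack <29,54>
step 3: C push(96) — stack <29,54,96>
step 4: D pop() → 96 — stack <29,54>
step 5: E pop() → 54 — stack <29>
step 6: F push(35) — stack <29,35>
step 7: G push(70) — stack <29,35,70>
step 8: H push(4) — stack <29,35,70,4>
step 9: I pop() → 4 — stack <29,35,70>
step 10: K pop() (pending, included) — stack <29,35>
step 11: J pop() → 35 — stack <29>
step 12: L push(13) — stack <29,13>

A → B → C → D → E → F → G → H → I → K → J → L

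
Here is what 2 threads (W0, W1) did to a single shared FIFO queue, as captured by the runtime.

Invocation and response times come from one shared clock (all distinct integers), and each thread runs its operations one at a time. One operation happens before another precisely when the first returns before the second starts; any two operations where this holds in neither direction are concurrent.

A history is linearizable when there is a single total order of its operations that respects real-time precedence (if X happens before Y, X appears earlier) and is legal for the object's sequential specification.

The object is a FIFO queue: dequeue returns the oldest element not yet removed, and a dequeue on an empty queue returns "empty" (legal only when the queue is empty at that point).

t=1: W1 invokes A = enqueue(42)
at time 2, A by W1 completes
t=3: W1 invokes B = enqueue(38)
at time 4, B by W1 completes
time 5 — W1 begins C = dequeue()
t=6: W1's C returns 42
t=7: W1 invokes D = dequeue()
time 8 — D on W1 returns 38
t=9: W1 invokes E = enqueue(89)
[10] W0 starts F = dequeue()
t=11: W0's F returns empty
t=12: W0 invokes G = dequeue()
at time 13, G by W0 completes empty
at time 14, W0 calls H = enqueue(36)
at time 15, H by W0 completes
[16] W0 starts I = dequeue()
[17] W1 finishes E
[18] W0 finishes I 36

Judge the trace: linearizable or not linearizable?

linearizable

witness order: A, B, C, D, F, G, H, E, I
step 1: A enqueue(42) — queue <42>
step 2: B enqueue(38) — queue <42,38>
step 3: C dequeue() → 42 — queue <38>
step 4: D dequeue() → 38 — queue <>
step 5: F dequeue() → empty — queue <>
step 6: G dequeue() → empty — queue <>
step 7: H enqueue(36) — queue <36>
step 8: E enqueue(89) — queue <36,89>
step 9: I dequeue() → 36 — queue <89>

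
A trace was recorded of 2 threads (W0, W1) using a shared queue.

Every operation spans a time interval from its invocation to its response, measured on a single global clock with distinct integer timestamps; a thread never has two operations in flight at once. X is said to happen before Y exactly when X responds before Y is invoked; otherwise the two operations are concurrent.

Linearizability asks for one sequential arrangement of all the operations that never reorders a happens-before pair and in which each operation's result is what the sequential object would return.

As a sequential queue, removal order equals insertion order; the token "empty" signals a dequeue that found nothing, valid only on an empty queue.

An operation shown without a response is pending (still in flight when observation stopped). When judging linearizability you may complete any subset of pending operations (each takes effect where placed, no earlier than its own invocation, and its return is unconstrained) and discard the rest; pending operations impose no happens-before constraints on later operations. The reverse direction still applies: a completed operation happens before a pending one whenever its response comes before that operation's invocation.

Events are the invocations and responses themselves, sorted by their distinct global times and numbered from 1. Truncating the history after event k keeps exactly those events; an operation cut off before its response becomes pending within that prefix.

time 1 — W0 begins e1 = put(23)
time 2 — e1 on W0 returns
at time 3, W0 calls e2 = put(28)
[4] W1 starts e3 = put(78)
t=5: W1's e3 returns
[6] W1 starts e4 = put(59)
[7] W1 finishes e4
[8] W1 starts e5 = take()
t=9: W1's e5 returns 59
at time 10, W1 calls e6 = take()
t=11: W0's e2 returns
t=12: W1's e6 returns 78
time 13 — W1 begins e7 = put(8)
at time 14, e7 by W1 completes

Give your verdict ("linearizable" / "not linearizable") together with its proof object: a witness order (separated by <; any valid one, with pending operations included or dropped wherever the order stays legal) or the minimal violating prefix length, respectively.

events 1..8 are fine; event 9 — the response of e5 at time 9 — makes the prefix non-linearizable
exactly one order of the 4 completed ops respects real time; the queue replay fails
no escape via the 1 pending operation (e2): every completion choice fails
take e1, e3, e4, e5 (pending dropped): step 4 already fails, because e5 take() → 59 cannot occur there

not linearizable — minimal violating prefix: 9 events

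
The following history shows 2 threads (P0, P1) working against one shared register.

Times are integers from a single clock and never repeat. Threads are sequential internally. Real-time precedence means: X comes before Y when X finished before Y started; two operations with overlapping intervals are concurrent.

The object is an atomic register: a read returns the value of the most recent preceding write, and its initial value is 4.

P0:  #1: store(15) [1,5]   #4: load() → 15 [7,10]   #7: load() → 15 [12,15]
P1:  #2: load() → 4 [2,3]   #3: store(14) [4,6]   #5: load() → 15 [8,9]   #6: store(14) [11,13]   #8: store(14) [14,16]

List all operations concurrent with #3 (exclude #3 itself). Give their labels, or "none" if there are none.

#3 spans [4,6]; an op avoiding the whole window 4..6 is ordered, any other is concurrent
#1 [1,5]: concurrent
#2 [2,3]: before
#4 [7,10]: after
#5 [8,9]: after
#6 [11,13]: after
#7 [12,15]: after
#8 [14,16]: after

#1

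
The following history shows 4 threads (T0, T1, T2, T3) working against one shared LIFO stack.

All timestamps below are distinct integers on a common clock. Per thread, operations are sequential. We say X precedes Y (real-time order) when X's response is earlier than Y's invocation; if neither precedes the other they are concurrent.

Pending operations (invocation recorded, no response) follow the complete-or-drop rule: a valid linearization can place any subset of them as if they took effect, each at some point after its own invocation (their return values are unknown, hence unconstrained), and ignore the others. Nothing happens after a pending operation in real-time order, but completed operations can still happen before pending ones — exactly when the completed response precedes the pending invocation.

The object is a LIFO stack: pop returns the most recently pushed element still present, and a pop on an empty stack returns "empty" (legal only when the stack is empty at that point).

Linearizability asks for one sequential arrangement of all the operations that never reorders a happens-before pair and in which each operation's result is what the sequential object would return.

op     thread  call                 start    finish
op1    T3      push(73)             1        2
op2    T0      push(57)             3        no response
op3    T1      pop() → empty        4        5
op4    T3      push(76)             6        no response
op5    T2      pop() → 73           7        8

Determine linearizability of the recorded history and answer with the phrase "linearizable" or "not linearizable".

not linearizable

prefix check: 1..4 passes, 1..5 fails once op3's time-5 response joins
the completed operations (2 total) allow one real-time order; the LIFO stack replay rejects it
including or dropping the 1 pending operation (op2) in any combination fails
one such order, op1, op3 (pending dropped), breaks at step 2 where op3 pop() → empty is illegal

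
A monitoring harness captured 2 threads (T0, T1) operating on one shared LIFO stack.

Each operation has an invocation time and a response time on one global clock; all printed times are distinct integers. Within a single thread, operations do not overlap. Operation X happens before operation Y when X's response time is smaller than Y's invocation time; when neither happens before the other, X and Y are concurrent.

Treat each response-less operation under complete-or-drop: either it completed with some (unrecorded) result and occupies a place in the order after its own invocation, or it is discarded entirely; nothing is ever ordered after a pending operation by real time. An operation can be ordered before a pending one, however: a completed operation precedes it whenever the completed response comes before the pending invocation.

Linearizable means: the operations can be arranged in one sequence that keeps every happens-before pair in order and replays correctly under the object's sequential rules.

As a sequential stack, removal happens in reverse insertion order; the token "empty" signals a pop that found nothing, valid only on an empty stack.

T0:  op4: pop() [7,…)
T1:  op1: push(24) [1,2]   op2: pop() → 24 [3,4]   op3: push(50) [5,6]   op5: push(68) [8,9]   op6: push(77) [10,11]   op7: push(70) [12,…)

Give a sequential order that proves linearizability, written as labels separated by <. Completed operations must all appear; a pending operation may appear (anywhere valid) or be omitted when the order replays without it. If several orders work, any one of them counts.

after step 1 (op1 push(24)): stack <24>
after step 2 (op2 pop() → 24): stack <>
after step 3 (op3 push(50)): stack <50>
after step 4 (op4 pop() (pending, included)): stack <>
after step 5 (op5 push(68)): stack <68>
after step 6 (op6 push(77)): stack <68,77>

op1 < op2 < op3 < op4 < op5 < op6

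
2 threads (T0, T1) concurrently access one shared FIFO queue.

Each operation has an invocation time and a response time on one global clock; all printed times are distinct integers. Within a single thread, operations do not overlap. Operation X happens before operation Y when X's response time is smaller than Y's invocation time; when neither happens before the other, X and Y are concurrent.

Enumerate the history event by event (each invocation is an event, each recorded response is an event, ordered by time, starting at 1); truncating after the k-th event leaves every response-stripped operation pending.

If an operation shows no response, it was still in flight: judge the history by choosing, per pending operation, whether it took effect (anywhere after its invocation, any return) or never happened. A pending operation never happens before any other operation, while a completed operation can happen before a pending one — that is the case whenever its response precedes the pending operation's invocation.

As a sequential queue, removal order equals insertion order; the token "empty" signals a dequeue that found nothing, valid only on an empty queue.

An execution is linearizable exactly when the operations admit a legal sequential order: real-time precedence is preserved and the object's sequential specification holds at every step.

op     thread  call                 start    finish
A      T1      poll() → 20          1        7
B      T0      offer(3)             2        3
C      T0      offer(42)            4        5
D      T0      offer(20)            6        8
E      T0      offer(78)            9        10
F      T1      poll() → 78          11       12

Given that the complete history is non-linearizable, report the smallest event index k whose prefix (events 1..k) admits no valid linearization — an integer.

a valid linearization of events 1..6 exists, for instance A, B, C:
step 1: A poll() (pending, included) — queue <>
step 2: B offer(3) — queue <3>
step 3: C offer(42) — queue <3,42>
adding event 7 (A responds at 7) leaves no legal real-time order
including or dropping the 1 pending operation (D) in any combination fails
take A, B, C (pending dropped): step 1 already fails, because A poll() → 20 cannot occur there
take B, A, C (pending dropped): step 2 already fails, because A poll() → 20 cannot occur there

7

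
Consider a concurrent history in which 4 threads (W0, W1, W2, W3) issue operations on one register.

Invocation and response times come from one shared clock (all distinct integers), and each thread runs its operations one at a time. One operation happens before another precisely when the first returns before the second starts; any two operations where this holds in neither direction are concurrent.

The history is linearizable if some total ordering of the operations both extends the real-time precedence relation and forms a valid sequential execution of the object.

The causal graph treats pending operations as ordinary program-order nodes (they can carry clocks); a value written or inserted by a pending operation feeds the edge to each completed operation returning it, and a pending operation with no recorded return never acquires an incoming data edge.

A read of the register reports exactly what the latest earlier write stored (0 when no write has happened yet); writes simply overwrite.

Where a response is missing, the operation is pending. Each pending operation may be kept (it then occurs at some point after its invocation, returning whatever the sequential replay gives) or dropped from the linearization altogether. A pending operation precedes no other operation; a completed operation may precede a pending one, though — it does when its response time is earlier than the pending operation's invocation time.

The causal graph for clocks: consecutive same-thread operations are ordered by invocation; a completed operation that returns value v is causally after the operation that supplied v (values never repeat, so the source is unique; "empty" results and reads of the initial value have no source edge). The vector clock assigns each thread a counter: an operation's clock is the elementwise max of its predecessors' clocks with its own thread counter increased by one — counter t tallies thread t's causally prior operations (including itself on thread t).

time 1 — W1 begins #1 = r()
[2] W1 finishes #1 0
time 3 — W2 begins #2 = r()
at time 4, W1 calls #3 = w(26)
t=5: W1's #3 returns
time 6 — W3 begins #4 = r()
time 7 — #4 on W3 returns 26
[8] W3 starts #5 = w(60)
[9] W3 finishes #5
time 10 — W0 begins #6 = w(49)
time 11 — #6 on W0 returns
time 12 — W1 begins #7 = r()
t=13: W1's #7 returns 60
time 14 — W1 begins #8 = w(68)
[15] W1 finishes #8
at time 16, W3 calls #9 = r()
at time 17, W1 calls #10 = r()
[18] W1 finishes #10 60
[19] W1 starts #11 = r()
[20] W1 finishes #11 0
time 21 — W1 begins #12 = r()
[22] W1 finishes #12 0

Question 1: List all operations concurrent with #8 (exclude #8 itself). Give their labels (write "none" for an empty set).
#8 runs from 14 to 15; window-overlapping ops are concurrent
#1 [1,2]: before
#2 [3,…): concurrent
#3 [4,5]: before
#4 [6,7]: before
#5 [8,9]: before
#6 [10,11]: before
#7 [12,13]: before
#9 [16,…): after
#10 [17,18]: after
#11 [19,20]: after
#12 [21,22]: after

#2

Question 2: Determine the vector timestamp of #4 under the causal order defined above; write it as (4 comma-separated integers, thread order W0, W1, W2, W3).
#2, invoked 3, has no incoming edges; only W2's bump applies → (0, 0, 1, 0)
#1, invoked 1, has no incoming edges; only W1's bump applies → (0, 1, 0, 0)
#6, invoked 10, has no incoming edges; only W0's bump applies → (1, 0, 0, 0)
merge at #3 (invoked 4): VC(#1)=(0, 1, 0, 0), own-thread bump on W1 → (0, 2, 0, 0)
merge at #4 (invoked 6): VC(#3)=(0, 2, 0, 0), own-thread bump on W3 → (0, 2, 0, 1)
merge at #5 (invoked 8): VC(#4)=(0, 2, 0, 1), own-thread bump on W3 → (0, 2, 0, 2)
merge at #9 (invoked 16): VC(#5)=(0, 2, 0, 2), own-thread bump on W3 → (0, 2, 0, 3)
merge at #7 (invoked 12): VC(#3)=(0, 2, 0, 0), VC(#5)=(0, 2, 0, 2), own-thread bump on W1 → (0, 3, 0, 2)
merge at #8 (invoked 14): VC(#7)=(0, 3, 0, 2), own-thread bump on W1 → (0, 4, 0, 2)
merge at #10 (invoked 17): VC(#5)=(0, 2, 0, 2), VC(#8)=(0, 4, 0, 2), own-thread bump on W1 → (0, 5, 0, 2)
merge at #11 (invoked 19): VC(#10)=(0, 5, 0, 2), own-thread bump on W1 → (0, 6, 0, 2)
merge at #12 (invoked 21): VC(#11)=(0, 6, 0, 2), own-thread bump on W1 → (0, 7, 0, 2)
target: VC(#4) = (0, 2, 0, 1)

(0, 2, 0, 1)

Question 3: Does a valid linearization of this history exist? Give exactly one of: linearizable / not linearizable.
the violation lands at event 13, #7's response at time 13: events 1..12 linearize, events 1..13 do not
the sole real-time-consistent order of 6 completed operations fails the register replay
include/drop combinations of the 1 pending operation (#2) were all tried; none helps
e.g. #1, #3, #4, #5, #6, #7 (pending dropped): illegal at step 6, since #7 r() → 60 cannot apply there

not linearizable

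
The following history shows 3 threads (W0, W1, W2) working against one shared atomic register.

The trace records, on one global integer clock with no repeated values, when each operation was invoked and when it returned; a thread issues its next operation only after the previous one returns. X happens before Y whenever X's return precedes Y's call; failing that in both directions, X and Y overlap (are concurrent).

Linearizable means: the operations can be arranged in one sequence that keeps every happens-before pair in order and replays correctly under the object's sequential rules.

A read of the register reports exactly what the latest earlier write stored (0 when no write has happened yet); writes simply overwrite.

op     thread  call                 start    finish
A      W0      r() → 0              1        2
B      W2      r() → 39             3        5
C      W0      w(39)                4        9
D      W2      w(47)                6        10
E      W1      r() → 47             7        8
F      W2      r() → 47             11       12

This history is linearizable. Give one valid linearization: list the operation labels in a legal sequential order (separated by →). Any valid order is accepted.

A → C → B → D → E → F

after step 1 (A r() → 0): value 0
after step 2 (C w(39)): value 39
after step 3 (B r() → 39): value 39
after step 4 (D w(47)): value 47
after step 5 (E r() → 47): value 47
after step 6 (F r() → 47): value 47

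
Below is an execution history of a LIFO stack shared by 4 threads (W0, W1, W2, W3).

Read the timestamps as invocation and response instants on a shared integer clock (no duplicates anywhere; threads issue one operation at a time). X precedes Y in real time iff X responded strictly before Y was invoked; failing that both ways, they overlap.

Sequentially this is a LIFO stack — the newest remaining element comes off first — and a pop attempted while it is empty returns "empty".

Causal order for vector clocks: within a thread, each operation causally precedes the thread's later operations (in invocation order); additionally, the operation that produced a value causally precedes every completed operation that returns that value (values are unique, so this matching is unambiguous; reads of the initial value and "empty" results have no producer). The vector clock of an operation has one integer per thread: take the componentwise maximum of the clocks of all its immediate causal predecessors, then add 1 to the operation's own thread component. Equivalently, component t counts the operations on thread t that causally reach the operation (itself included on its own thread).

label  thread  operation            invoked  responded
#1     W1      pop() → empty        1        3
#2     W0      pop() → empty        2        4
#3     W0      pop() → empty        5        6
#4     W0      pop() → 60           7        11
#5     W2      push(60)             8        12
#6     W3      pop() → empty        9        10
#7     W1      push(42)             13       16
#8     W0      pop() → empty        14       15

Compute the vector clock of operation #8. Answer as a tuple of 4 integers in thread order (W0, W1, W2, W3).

no predecessors for #6 (invoked 9): W3 increments from zero → (0, 0, 0, 1)
no predecessors for #5 (invoked 8): W2 increments from zero → (0, 0, 1, 0)
no predecessors for #1 (invoked 1): W1 increments from zero → (0, 1, 0, 0)
no predecessors for #2 (invoked 2): W0 increments from zero → (1, 0, 0, 0)
from VC(#1)=(0, 1, 0, 0), #7 (invoked 13) maxes components and bumps W1 → (0, 2, 0, 0)
from VC(#2)=(1, 0, 0, 0), #3 (invoked 5) maxes components and bumps W0 → (2, 0, 0, 0)
from VC(#3)=(2, 0, 0, 0), VC(#5)=(0, 0, 1, 0), #4 (invoked 7) maxes components and bumps W0 → (3, 0, 1, 0)
from VC(#4)=(3, 0, 1, 0), #8 (invoked 14) maxes components and bumps W0 → (4, 0, 1, 0)
target: VC(#8) = (4, 0, 1, 0)

(4, 0, 1, 0)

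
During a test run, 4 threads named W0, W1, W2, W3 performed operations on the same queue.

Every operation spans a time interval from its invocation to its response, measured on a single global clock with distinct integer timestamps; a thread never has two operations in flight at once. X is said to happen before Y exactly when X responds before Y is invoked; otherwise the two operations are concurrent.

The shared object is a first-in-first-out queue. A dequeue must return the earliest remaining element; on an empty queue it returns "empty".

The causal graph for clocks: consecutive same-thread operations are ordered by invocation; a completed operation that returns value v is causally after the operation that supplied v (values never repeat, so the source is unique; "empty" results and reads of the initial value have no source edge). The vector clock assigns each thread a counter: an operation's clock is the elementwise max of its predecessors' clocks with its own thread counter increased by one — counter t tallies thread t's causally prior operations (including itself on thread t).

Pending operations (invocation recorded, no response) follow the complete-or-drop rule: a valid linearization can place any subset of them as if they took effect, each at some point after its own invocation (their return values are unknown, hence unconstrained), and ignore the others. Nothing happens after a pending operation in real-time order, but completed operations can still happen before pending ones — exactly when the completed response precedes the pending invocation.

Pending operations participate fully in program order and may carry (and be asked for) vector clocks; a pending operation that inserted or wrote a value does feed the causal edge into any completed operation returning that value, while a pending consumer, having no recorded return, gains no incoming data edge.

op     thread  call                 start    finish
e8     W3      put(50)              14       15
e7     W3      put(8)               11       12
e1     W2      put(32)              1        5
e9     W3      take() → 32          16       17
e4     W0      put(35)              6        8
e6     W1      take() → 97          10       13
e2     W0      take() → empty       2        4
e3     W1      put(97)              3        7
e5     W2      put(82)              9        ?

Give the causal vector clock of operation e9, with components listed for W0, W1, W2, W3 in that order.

(0, 0, 1, 3)

invoked at 11, e7 has no predecessors; its own W3 bump gives (0, 0, 0, 1)
invoked at 1, e1 has no predecessors; its own W2 bump gives (0, 0, 1, 0)
invoked at 3, e3 has no predecessors; its own W1 bump gives (0, 1, 0, 0)
invoked at 2, e2 has no predecessors; its own W0 bump gives (1, 0, 0, 0)
merge at e8 (invoked 14): VC(e7)=(0, 0, 0, 1), own-thread bump on W3 → (0, 0, 0, 2)
merge at e5 (invoked 9): VC(e1)=(0, 0, 1, 0), own-thread bump on W2 → (0, 0, 2, 0)
merge at e6 (invoked 10): VC(e3)=(0, 1, 0, 0), own-thread bump on W1 → (0, 2, 0, 0)
merge at e4 (invoked 6): VC(e2)=(1, 0, 0, 0), own-thread bump on W0 → (2, 0, 0, 0)
merge at e9 (invoked 16): VC(e1)=(0, 0, 1, 0), VC(e8)=(0, 0, 0, 2), own-thread bump on W3 → (0, 0, 1, 3)
target: VC(e9) = (0, 0, 1, 3)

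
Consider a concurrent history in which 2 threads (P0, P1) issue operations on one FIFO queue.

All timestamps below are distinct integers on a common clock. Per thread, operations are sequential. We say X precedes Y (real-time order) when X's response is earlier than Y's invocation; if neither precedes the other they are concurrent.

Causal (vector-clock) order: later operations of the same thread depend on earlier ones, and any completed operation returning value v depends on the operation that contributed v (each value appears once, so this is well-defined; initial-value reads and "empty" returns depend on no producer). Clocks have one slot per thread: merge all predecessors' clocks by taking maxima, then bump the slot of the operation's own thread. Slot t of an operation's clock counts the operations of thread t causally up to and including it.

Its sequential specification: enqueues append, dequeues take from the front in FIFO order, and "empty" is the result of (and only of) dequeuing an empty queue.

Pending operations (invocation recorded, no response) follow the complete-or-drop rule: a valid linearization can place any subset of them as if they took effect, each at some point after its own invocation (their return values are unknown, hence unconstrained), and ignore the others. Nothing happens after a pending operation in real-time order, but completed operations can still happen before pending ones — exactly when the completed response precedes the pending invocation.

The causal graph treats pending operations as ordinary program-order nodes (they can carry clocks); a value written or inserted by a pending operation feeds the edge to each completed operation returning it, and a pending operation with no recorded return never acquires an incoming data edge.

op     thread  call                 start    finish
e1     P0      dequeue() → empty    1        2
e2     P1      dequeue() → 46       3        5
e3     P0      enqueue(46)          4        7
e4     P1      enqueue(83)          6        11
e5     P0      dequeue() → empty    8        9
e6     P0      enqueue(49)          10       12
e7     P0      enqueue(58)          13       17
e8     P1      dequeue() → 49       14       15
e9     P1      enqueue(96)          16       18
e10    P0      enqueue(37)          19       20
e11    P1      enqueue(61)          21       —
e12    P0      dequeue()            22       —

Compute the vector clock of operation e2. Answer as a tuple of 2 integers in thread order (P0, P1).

(2, 1)

invoked at 1, e1 has no predecessors; its own P0 bump gives (1, 0)
e3 (invocation 4): componentwise max over VC(e1)=(1, 0), +1 at P0, giving (2, 0)
e2 (invocation 3): componentwise max over VC(e3)=(2, 0), +1 at P1, giving (2, 1)
e5 (invocation 8): componentwise max over VC(e3)=(2, 0), +1 at P0, giving (3, 0)
e4 (invocation 6): componentwise max over VC(e2)=(2, 1), +1 at P1, giving (2, 2)
e6 (invocation 10): componentwise max over VC(e5)=(3, 0), +1 at P0, giving (4, 0)
e7 (invocation 13): componentwise max over VC(e6)=(4, 0), +1 at P0, giving (5, 0)
e10 (invocation 19): componentwise max over VC(e7)=(5, 0), +1 at P0, giving (6, 0)
e8 (invocation 14): componentwise max over VC(e4)=(2, 2), VC(e6)=(4, 0), +1 at P1, giving (4, 3)
e12 (invocation 22): componentwise max over VC(e10)=(6, 0), +1 at P0, giving (7, 0)
e9 (invocation 16): componentwise max over VC(e8)=(4, 3), +1 at P1, giving (4, 4)
e11 (invocation 21): componentwise max over VC(e9)=(4, 4), +1 at P1, giving (4, 5)
target: VC(e2) = (2, 1)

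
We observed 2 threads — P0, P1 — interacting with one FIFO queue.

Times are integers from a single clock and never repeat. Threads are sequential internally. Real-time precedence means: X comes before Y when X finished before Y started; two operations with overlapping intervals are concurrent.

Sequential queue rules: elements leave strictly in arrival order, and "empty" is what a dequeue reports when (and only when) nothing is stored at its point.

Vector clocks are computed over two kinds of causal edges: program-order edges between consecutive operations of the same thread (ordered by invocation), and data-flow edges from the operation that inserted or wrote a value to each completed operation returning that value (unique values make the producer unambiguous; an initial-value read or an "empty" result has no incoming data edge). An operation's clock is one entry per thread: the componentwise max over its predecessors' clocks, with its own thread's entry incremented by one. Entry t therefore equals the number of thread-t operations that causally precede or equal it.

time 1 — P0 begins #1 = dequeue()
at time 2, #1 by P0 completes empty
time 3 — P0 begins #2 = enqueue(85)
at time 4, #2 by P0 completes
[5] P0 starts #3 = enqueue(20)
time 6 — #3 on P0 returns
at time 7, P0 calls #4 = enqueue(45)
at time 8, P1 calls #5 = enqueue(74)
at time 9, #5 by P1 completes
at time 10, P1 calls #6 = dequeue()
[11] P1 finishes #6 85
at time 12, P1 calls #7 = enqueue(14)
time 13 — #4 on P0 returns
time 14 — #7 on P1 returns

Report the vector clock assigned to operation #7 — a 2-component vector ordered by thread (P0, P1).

(2, 3)

invoked at 8, #5 has no predecessors; its own P1 bump gives (0, 1)
invoked at 1, #1 has no predecessors; its own P0 bump gives (1, 0)
#2 (invocation 3): componentwise max over VC(#1)=(1, 0), +1 at P0, giving (2, 0)
#3 (invocation 5): componentwise max over VC(#2)=(2, 0), +1 at P0, giving (3, 0)
#6 (invocation 10): componentwise max over VC(#2)=(2, 0), VC(#5)=(0, 1), +1 at P1, giving (2, 2)
#4 (invocation 7): componentwise max over VC(#3)=(3, 0), +1 at P0, giving (4, 0)
#7 (invocation 12): componentwise max over VC(#6)=(2, 2), +1 at P1, giving (2, 3)
target: VC(#7) = (2, 3)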